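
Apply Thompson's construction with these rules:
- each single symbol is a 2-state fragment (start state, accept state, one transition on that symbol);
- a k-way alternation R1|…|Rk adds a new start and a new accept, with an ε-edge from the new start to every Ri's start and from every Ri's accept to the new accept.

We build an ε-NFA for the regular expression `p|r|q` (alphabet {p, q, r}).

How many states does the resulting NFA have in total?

Recursing over subexpressions:
Each of the 3 symbol leaves contributes a 2-state fragment.
  p|r|q = 8 states

8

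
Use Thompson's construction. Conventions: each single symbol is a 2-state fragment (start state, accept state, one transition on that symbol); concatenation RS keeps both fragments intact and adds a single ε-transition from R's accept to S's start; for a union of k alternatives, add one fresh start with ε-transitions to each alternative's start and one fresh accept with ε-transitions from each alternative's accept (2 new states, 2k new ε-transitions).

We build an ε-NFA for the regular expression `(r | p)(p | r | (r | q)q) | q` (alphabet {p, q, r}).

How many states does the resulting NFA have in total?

24

By structural recursion:
Each of the 8 symbol leaves contributes a 2-state fragment.
  r | p = 6 states
  r | q = 6 states
  (r | q)q = 8 states
  p | r | (r | q)q = 14 states
  (r | p)(p | r | (r | q)q) = 20 states
  (r | p)(p | r | (r | q)q) | q = 24 states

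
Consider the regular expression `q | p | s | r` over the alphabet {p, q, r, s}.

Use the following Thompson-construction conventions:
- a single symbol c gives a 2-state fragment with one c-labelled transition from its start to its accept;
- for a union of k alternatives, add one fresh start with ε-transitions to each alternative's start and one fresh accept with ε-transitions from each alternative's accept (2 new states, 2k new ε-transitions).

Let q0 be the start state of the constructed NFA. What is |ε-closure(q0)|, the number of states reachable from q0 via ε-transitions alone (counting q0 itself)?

5

Work bottom-up. For each fragment F, track |ε-closure(F.start)| and whether F's accept lies in that closure (i.e. whether F accepts ε). A single-symbol fragment has closure size 1 and does not accept ε.
  q | p | s | r — C = 1 + 1 + 1 + 1 + 1 = 5 (the new accept is not ε-reachable since no branch accepts ε)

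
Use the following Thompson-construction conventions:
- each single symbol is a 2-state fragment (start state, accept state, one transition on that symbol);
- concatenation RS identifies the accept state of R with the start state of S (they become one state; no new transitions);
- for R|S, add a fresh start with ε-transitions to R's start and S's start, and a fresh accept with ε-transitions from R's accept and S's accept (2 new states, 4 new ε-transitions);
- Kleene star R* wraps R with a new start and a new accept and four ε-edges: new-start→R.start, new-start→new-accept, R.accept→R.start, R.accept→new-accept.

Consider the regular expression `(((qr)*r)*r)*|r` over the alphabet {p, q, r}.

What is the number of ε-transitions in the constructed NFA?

16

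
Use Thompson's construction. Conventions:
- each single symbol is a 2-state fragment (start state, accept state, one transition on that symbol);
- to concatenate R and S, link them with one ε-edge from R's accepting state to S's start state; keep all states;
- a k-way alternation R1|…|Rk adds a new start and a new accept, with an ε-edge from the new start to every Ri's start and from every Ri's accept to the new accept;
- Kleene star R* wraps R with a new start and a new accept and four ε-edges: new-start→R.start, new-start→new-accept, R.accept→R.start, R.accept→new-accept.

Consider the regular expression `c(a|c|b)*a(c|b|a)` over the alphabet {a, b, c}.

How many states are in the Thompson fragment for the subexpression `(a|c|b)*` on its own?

Fragment for `(a|c|b)*`:
Each of the 3 symbol leaves contributes a 2-state fragment.
  a|c|b — 8 states
  (a|c|b)* — 10 states

10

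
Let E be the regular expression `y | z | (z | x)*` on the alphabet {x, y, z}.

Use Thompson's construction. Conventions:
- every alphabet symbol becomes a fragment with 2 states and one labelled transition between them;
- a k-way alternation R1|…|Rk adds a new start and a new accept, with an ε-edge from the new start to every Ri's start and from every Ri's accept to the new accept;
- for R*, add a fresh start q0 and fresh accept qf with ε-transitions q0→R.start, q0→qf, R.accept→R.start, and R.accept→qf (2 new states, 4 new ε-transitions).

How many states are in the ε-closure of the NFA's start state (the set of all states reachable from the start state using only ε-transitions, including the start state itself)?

Compute the ε-closure size of each fragment's start state recursively; a symbol fragment's start has no outgoing ε-edge, so its closure is just itself (size 1).
  z | x → |closure| = 1 + 1 + 1 = 3 (the new accept is not ε-reachable since no branch accepts ε)
  (z | x)* → the star's fresh start ε-reaches both the body's start and the fresh accept: |closure| = 2 + 3 = 5
  y | z | (z | x)* → |closure| = 1 (new start) + (1 + 1 + 5) + 1 (new accept, since some branch ε-reaches its own accept) = 9

9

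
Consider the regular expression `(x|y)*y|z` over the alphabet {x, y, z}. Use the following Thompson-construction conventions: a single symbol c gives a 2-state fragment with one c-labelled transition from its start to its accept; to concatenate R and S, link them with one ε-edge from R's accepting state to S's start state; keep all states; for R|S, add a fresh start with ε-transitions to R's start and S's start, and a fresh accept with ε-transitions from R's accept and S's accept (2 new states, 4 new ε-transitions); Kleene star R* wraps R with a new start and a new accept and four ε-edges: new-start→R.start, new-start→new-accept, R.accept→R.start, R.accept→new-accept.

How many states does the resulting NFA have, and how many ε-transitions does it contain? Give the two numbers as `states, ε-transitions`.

Building bottom-up:
Each of the 4 symbol leaves contributes 2 states and 0 ε-transitions.
  x|y — 6 states, 4 ε-transitions
  (x|y)* — 8 states, 8 ε-transitions
  (x|y)*y — 10 states, 9 ε-transitions
  (x|y)*y|z — 14 states, 13 ε-transitions

14, 13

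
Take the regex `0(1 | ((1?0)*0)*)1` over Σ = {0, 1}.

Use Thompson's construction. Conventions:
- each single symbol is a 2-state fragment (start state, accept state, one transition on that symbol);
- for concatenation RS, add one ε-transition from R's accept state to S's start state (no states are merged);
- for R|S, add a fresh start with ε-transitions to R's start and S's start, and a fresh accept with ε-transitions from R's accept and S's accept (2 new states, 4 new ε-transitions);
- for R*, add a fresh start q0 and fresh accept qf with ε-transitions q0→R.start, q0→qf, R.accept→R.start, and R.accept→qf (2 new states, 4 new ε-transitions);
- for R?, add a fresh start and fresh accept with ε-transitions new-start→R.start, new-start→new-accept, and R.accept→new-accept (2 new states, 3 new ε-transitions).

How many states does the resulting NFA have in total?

Per subexpression:
Each of the 6 symbol leaves contributes a 2-state fragment.
  1? → 4 states
  1?0 → 6 states
  (1?0)* → 8 states
  (1?0)*0 → 10 states
  ((1?0)*0)* → 12 states
  1 | ((1?0)*0)* → 16 states
  0(1 | ((1?0)*0)*)1 → 20 states

20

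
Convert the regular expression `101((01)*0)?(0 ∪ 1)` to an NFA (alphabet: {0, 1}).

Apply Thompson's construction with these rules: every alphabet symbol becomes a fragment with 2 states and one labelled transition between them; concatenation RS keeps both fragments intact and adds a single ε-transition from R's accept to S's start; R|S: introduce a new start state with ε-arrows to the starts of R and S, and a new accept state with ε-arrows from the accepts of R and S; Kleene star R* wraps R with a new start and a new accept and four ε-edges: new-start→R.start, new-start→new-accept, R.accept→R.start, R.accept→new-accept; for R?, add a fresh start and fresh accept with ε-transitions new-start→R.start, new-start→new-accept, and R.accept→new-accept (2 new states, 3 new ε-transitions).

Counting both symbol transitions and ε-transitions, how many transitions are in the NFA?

Per subexpression:
Each of the 8 symbol leaves contributes 1 transition (1 symbol, 0 ε).
  01 = 3 transitions (2 symbol, 1 ε)
  (01)* = 7 transitions (2 symbol, 5 ε)
  (01)*0 = 9 transitions (3 symbol, 6 ε)
  ((01)*0)? = 12 transitions (3 symbol, 9 ε)
  0 ∪ 1 = 6 transitions (2 symbol, 4 ε)
  101((01)*0)?(0 ∪ 1) = 25 transitions (8 symbol, 17 ε)

25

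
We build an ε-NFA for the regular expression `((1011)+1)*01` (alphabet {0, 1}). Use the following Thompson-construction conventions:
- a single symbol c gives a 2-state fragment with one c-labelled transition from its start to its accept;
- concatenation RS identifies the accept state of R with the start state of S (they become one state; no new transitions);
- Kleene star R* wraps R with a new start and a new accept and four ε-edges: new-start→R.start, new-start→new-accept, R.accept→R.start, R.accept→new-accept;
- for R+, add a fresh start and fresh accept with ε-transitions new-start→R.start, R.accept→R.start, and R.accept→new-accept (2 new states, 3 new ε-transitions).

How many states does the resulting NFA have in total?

Recursing over subexpressions:
Each of the 7 symbol leaves contributes a 2-state fragment.
  1011 → 5 states
  (1011)+ → 7 states
  (1011)+1 → 8 states
  ((1011)+1)* → 10 states
  ((1011)+1)*01 → 12 states

12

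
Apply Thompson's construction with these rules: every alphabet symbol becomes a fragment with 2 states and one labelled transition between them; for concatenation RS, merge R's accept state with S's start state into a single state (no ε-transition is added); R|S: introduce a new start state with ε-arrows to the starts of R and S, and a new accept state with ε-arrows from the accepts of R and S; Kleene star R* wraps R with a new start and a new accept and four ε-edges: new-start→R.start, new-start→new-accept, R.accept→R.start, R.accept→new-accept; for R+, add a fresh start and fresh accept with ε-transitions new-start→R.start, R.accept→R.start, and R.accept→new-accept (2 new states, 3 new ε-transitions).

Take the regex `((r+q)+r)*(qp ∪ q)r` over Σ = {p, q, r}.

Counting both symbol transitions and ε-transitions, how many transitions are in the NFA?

By structural recursion:
Each of the 7 symbol leaves contributes 1 transition (1 symbol, 0 ε).
  r+ : 4 transitions (1 symbol, 3 ε)
  r+q : 5 transitions (2 symbol, 3 ε)
  (r+q)+ : 8 transitions (2 symbol, 6 ε)
  (r+q)+r : 9 transitions (3 symbol, 6 ε)
  ((r+q)+r)* : 13 transitions (3 symbol, 10 ε)
  qp : 2 transitions (2 symbol, 0 ε)
  qp ∪ q : 7 transitions (3 symbol, 4 ε)
  ((r+q)+r)*(qp ∪ q)r : 21 transitions (7 symbol, 14 ε)

21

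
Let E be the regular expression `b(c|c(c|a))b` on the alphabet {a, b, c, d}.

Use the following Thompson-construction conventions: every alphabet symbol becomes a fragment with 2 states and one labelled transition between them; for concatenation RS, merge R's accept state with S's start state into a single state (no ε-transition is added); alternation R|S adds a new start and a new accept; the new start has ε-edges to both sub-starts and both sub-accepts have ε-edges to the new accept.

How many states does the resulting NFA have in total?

Bottom-up over the parse tree:
Each of the 6 symbol leaves contributes a 2-state fragment.
  c|a — 6 states
  c(c|a) — 7 states
  c|c(c|a) — 11 states
  b(c|c(c|a))b — 13 states

13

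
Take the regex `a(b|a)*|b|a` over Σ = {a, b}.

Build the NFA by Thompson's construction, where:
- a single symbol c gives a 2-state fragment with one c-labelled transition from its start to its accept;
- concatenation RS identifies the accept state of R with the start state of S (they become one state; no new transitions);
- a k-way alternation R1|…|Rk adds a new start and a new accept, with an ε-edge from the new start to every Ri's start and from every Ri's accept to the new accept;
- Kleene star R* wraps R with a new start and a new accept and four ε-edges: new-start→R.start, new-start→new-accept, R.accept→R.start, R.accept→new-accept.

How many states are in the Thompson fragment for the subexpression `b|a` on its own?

Fragment for `b|a`:
Each of the 2 symbol leaves contributes a 2-state fragment.
  b|a = 6 states

6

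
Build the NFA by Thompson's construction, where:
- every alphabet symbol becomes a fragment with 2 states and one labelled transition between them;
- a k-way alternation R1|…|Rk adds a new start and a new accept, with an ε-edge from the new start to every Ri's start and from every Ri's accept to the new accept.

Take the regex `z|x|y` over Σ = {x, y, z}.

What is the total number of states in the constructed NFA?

8

Building bottom-up:
Each of the 3 symbol leaves contributes a 2-state fragment.
  z|x|y → 8 states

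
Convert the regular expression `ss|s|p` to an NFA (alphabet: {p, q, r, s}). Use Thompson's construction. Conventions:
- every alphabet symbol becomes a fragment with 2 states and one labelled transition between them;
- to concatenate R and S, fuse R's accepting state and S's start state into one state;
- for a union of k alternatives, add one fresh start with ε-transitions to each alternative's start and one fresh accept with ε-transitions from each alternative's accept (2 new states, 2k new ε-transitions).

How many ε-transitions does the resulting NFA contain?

6

Building bottom-up:
Each of the 4 symbol leaves contributes 0 ε-transitions.
  ss : 0 ε-transitions
  ss|s|p : 6 ε-transitions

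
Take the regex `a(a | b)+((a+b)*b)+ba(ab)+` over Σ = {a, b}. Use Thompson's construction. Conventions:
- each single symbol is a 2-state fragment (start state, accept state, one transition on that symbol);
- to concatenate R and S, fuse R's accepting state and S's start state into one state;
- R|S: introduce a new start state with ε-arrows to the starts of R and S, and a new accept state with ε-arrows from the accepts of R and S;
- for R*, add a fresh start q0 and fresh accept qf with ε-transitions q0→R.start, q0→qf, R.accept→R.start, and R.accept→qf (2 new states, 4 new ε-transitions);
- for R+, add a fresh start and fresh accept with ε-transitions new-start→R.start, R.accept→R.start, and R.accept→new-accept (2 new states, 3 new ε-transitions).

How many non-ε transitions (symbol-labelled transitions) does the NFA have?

10

Per subexpression:
Each of the 10 symbol leaves contributes exactly 1 symbol transition.
  a | b = 2 symbol transitions
  (a | b)+ = 2 symbol transitions
  a+ = 1 symbol transition
  a+b = 2 symbol transitions
  (a+b)* = 2 symbol transitions
  (a+b)*b = 3 symbol transitions
  ((a+b)*b)+ = 3 symbol transitions
  ab = 2 symbol transitions
  (ab)+ = 2 symbol transitions
  a(a | b)+((a+b)*b)+ba(ab)+ = 10 symbol transitions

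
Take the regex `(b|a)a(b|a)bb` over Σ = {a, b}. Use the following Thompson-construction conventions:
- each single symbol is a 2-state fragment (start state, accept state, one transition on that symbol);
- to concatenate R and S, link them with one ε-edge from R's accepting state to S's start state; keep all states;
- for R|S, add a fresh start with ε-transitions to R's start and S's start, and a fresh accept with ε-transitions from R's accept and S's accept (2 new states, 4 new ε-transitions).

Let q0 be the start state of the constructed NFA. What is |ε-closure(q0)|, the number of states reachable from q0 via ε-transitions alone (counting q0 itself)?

3

Work bottom-up. For each fragment F, track |ε-closure(F.start)| and whether F's accept lies in that closure (i.e. whether F accepts ε). A single-symbol fragment has closure size 1 and does not accept ε.
  b|a → new start ε-reaches every alternative's start; none of them accept ε, so the new accept is not reached: |closure| = 1 + 1 + 1 = 3
  b|a → new start ε-reaches every alternative's start; none of them accept ε, so the new accept is not reached: |closure| = 1 + 1 + 1 = 3
  (b|a)a(b|a)bb → same as the first factor's closure: |closure| = 3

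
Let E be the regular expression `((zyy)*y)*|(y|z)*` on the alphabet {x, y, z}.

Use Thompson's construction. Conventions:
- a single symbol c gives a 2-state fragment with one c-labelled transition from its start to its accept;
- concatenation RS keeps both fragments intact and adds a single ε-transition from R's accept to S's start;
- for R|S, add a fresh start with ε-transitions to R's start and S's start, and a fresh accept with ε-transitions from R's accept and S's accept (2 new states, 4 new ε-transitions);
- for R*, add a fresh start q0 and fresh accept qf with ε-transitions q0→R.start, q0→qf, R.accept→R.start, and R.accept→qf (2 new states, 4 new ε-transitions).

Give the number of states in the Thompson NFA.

22

Per subexpression:
Each of the 6 symbol leaves contributes a 2-state fragment.
  zyy — 6 states
  (zyy)* — 8 states
  (zyy)*y — 10 states
  ((zyy)*y)* — 12 states
  y|z — 6 states
  (y|z)* — 8 states
  ((zyy)*y)*|(y|z)* — 22 states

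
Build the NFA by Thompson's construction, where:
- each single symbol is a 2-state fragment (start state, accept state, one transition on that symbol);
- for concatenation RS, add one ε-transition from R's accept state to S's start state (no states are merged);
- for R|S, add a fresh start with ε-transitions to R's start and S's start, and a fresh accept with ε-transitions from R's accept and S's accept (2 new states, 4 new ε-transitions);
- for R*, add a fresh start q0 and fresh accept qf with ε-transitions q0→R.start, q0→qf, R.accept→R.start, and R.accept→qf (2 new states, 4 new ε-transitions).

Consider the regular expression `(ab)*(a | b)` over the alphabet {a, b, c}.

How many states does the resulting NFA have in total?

Bottom-up over the parse tree:
Each of the 4 symbol leaves contributes a 2-state fragment.
  ab → 4 states
  (ab)* → 6 states
  a | b → 6 states
  (ab)*(a | b) → 12 states

12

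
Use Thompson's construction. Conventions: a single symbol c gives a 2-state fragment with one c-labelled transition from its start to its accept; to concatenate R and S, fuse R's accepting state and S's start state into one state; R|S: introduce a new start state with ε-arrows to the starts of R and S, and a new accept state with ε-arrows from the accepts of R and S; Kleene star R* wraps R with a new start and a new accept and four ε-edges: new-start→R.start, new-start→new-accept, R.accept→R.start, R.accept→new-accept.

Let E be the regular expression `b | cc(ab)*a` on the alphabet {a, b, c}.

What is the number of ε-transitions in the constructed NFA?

Per subexpression:
Each of the 6 symbol leaves contributes 0 ε-transitions.
  ab = 0 ε-transitions
  (ab)* = 4 ε-transitions
  cc(ab)*a = 4 ε-transitions
  b | cc(ab)*a = 8 ε-transitions

8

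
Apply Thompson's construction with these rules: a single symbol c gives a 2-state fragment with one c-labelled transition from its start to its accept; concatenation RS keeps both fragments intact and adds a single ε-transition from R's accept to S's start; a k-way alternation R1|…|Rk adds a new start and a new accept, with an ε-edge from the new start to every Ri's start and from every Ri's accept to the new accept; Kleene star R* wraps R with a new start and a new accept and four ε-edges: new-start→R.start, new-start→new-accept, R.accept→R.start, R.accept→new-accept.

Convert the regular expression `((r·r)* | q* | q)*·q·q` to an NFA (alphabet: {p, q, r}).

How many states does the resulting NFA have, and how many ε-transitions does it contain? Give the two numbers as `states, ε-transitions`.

20, 21

Recursing over subexpressions:
Each of the 6 symbol leaves contributes 2 states and 0 ε-transitions.
  r·r : 4 states, 1 ε-transition
  (r·r)* : 6 states, 5 ε-transitions
  q* : 4 states, 4 ε-transitions
  (r·r)* | q* | q : 14 states, 15 ε-transitions
  ((r·r)* | q* | q)* : 16 states, 19 ε-transitions
  ((r·r)* | q* | q)*·q·q : 20 states, 21 ε-transitions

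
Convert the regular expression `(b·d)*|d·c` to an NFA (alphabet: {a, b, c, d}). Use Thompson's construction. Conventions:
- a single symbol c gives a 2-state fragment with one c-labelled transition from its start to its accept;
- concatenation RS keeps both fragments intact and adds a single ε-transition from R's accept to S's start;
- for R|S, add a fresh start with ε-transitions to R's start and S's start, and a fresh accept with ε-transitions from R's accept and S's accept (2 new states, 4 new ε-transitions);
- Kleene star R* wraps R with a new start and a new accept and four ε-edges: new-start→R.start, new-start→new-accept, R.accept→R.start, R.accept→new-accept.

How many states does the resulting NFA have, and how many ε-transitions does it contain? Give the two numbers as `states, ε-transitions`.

12, 10

Building bottom-up:
Each of the 4 symbol leaves contributes 2 states and 0 ε-transitions.
  b·d = 4 states, 1 ε-transition
  (b·d)* = 6 states, 5 ε-transitions
  d·c = 4 states, 1 ε-transition
  (b·d)*|d·c = 12 states, 10 ε-transitions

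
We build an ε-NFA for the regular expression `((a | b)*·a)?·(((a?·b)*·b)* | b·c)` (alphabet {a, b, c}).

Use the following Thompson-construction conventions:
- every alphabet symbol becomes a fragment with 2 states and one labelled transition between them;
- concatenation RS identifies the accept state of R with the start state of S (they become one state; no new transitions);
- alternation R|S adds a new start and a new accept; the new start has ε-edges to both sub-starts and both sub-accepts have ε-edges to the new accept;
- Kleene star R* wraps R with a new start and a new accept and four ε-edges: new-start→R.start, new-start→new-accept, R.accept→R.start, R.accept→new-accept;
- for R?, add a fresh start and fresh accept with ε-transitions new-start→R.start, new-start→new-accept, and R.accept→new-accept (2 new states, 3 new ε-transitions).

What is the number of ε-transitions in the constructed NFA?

By structural recursion:
Each of the 8 symbol leaves contributes 0 ε-transitions.
  a | b → 4 ε-transitions
  (a | b)* → 8 ε-transitions
  (a | b)*·a → 8 ε-transitions
  ((a | b)*·a)? → 11 ε-transitions
  a? → 3 ε-transitions
  a?·b → 3 ε-transitions
  (a?·b)* → 7 ε-transitions
  (a?·b)*·b → 7 ε-transitions
  ((a?·b)*·b)* → 11 ε-transitions
  b·c → 0 ε-transitions
  ((a?·b)*·b)* | b·c → 15 ε-transitions
  ((a | b)*·a)?·(((a?·b)*·b)* | b·c) → 26 ε-transitions

26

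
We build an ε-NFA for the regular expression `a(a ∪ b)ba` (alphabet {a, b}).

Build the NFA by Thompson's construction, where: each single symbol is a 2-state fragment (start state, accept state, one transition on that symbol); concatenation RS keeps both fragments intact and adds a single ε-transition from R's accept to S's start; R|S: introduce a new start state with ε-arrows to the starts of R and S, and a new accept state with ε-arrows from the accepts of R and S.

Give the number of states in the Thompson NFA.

12

Recursing over subexpressions:
Each of the 5 symbol leaves contributes a 2-state fragment.
  a ∪ b : 6 states
  a(a ∪ b)ba : 12 states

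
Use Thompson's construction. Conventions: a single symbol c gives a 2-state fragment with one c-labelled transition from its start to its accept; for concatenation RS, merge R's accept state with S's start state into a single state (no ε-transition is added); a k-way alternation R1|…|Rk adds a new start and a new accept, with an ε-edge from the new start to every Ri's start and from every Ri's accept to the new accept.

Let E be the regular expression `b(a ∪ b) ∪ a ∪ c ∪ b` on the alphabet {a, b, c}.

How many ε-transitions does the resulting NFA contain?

12

Per subexpression:
Each of the 6 symbol leaves contributes 0 ε-transitions.
  a ∪ b = 4 ε-transitions
  b(a ∪ b) = 4 ε-transitions
  b(a ∪ b) ∪ a ∪ c ∪ b = 12 ε-transitions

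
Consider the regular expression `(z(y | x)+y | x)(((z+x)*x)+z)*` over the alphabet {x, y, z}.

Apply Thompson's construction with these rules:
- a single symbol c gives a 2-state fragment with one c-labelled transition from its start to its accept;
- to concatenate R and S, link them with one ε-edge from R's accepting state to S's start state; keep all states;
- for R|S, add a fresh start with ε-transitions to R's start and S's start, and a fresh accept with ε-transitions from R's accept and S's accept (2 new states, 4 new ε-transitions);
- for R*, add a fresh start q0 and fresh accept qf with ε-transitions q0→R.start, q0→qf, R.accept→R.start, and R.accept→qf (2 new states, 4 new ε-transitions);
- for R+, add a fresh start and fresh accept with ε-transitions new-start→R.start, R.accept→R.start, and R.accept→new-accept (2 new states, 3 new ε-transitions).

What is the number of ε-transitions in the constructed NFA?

31

Bottom-up over the parse tree:
Each of the 9 symbol leaves contributes 0 ε-transitions.
  y | x = 4 ε-transitions
  (y | x)+ = 7 ε-transitions
  z(y | x)+y = 9 ε-transitions
  z(y | x)+y | x = 13 ε-transitions
  z+ = 3 ε-transitions
  z+x = 4 ε-transitions
  (z+x)* = 8 ε-transitions
  (z+x)*x = 9 ε-transitions
  ((z+x)*x)+ = 12 ε-transitions
  ((z+x)*x)+z = 13 ε-transitions
  (((z+x)*x)+z)* = 17 ε-transitions
  (z(y | x)+y | x)(((z+x)*x)+z)* = 31 ε-transitions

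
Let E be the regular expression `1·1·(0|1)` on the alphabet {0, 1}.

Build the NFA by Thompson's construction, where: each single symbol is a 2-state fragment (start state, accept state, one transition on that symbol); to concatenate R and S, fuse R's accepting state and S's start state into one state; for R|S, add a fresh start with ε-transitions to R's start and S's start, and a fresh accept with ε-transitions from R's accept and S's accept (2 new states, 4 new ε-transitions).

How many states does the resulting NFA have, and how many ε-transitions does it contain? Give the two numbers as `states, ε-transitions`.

8, 4

Building bottom-up:
Each of the 4 symbol leaves contributes 2 states and 0 ε-transitions.
  0|1 — 6 states, 4 ε-transitions
  1·1·(0|1) — 8 states, 4 ε-transitions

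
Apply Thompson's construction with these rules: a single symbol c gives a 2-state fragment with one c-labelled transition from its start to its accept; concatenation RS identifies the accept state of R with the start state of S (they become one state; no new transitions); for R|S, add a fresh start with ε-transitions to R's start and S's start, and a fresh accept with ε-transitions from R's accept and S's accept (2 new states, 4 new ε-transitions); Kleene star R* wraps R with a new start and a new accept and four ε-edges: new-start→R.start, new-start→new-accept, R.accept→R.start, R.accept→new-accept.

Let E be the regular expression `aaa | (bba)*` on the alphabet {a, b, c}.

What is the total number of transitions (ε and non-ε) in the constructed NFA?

14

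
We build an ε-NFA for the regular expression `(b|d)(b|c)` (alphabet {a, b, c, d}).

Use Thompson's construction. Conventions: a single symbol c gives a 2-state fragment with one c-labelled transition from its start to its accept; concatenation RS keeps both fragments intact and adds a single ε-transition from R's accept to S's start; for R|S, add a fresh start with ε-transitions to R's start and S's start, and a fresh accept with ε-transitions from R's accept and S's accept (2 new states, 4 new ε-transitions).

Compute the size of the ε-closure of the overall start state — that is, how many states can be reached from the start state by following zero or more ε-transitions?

3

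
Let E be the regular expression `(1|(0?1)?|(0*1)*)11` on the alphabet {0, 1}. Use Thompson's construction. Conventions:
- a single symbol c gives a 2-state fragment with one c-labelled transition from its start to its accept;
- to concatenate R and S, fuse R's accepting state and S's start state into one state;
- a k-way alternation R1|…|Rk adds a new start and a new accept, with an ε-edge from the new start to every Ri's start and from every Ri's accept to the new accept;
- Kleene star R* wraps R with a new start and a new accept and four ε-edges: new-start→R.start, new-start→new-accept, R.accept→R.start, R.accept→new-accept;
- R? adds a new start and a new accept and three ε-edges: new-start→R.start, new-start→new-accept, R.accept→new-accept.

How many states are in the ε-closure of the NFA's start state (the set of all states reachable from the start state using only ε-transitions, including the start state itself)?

Compute the ε-closure size of each fragment's start state recursively; a symbol fragment's start has no outgoing ε-edge, so its closure is just itself (size 1).
  0? → |ε-closure| = 1 (new start) + 1 (body) + 1 (new accept, via ε) = 3
  0?1 → |ε-closure| = 3 + (1−1) = 3 (closure spills across the concat boundary because the left factor accepts ε)
  (0?1)? → |ε-closure| = 1 (new start) + 3 (body) + 1 (new accept, via ε) = 5
  0* → |ε-closure| = 1 (new start) + 1 (body) + 1 (new accept) = 3
  0*1 → the left operand accepts ε, so the closure extends into the next operand (the shared merged state is already counted); |ε-closure| = 3 + (1−1) = 3
  (0*1)* → |ε-closure| = 1 (new start) + 3 (body) + 1 (new accept) = 5
  1|(0?1)?|(0*1)* → |ε-closure| = 1 (new start) + (1 + 5 + 5) + 1 (new accept, since some branch ε-reaches its own accept) = 13
  (1|(0?1)?|(0*1)*)11 → |ε-closure| = 13 + (1−1) = 13 (closure spills across the concat boundary because the left factor accepts ε)

13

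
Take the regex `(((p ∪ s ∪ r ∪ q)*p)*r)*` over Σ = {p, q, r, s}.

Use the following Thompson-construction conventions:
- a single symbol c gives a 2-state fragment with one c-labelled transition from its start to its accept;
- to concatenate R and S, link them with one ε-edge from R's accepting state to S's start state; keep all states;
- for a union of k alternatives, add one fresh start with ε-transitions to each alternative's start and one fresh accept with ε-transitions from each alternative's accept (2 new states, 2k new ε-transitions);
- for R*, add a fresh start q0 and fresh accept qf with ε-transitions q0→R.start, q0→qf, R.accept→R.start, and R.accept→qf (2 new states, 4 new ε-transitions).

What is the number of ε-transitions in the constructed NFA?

By structural recursion:
Each of the 6 symbol leaves contributes 0 ε-transitions.
  p ∪ s ∪ r ∪ q : 8 ε-transitions
  (p ∪ s ∪ r ∪ q)* : 12 ε-transitions
  (p ∪ s ∪ r ∪ q)*p : 13 ε-transitions
  ((p ∪ s ∪ r ∪ q)*p)* : 17 ε-transitions
  ((p ∪ s ∪ r ∪ q)*p)*r : 18 ε-transitions
  (((p ∪ s ∪ r ∪ q)*p)*r)* : 22 ε-transitions

22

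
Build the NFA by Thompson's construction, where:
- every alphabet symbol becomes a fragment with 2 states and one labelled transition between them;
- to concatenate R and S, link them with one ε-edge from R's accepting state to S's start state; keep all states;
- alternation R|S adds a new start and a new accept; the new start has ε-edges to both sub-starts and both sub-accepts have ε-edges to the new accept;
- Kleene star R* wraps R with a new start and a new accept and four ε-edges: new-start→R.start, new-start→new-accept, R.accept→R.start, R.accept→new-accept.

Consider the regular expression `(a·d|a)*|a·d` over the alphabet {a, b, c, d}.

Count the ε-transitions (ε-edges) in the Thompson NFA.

Recursing over subexpressions:
Each of the 5 symbol leaves contributes 0 ε-transitions.
  a·d : 1 ε-transition
  a·d|a : 5 ε-transitions
  (a·d|a)* : 9 ε-transitions
  a·d : 1 ε-transition
  (a·d|a)*|a·d : 14 ε-transitions

14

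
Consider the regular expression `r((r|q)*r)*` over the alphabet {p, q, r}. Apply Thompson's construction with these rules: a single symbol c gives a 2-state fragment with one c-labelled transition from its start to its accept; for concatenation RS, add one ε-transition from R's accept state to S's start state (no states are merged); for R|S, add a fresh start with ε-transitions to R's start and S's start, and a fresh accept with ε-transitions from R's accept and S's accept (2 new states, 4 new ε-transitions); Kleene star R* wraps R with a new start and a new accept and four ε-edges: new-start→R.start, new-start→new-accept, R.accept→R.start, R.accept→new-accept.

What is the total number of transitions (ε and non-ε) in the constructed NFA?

18

Building bottom-up:
Each of the 4 symbol leaves contributes 1 transition (1 symbol, 0 ε).
  r|q → 6 transitions (2 symbol, 4 ε)
  (r|q)* → 10 transitions (2 symbol, 8 ε)
  (r|q)*r → 12 transitions (3 symbol, 9 ε)
  ((r|q)*r)* → 16 transitions (3 symbol, 13 ε)
  r((r|q)*r)* → 18 transitions (4 symbol, 14 ε)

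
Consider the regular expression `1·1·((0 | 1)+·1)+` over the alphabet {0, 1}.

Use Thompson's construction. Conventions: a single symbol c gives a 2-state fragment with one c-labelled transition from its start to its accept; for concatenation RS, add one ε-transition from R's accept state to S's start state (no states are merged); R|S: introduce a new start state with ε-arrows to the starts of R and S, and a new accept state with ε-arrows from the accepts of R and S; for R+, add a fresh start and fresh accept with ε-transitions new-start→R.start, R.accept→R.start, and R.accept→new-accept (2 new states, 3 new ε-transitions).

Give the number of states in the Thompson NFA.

16

Building bottom-up:
Each of the 5 symbol leaves contributes a 2-state fragment.
  0 | 1 : 6 states
  (0 | 1)+ : 8 states
  (0 | 1)+·1 : 10 states
  ((0 | 1)+·1)+ : 12 states
  1·1·((0 | 1)+·1)+ : 16 states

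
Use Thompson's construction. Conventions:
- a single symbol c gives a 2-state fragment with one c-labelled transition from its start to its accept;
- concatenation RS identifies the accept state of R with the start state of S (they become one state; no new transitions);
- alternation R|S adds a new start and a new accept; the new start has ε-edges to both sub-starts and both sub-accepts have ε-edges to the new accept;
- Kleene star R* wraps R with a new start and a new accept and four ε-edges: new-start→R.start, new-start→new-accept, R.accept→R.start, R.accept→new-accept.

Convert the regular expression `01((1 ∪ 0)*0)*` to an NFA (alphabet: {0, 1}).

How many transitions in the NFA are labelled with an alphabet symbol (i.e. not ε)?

5

Per subexpression:
Each of the 5 symbol leaves contributes exactly 1 symbol transition.
  1 ∪ 0 → 2 symbol transitions
  (1 ∪ 0)* → 2 symbol transitions
  (1 ∪ 0)*0 → 3 symbol transitions
  ((1 ∪ 0)*0)* → 3 symbol transitions
  01((1 ∪ 0)*0)* → 5 symbol transitions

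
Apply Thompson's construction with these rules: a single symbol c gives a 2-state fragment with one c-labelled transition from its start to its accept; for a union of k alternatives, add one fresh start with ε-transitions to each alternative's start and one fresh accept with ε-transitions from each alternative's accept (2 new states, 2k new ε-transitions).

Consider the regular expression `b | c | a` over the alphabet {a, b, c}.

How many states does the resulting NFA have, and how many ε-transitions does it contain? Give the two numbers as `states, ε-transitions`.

Building bottom-up:
Each of the 3 symbol leaves contributes 2 states and 0 ε-transitions.
  b | c | a → 8 states, 6 ε-transitions

8, 6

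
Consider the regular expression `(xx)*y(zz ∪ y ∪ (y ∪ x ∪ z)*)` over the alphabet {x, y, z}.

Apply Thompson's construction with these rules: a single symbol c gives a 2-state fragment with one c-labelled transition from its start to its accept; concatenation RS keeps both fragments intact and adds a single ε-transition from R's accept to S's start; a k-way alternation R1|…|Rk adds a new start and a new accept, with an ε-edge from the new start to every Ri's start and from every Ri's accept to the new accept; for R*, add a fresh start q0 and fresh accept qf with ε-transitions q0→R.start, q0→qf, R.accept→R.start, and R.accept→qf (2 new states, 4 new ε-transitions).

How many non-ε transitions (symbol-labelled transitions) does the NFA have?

By structural recursion:
Each of the 9 symbol leaves contributes exactly 1 symbol transition.
  xx — 2 symbol transitions
  (xx)* — 2 symbol transitions
  zz — 2 symbol transitions
  y ∪ x ∪ z — 3 symbol transitions
  (y ∪ x ∪ z)* — 3 symbol transitions
  zz ∪ y ∪ (y ∪ x ∪ z)* — 6 symbol transitions
  (xx)*y(zz ∪ y ∪ (y ∪ x ∪ z)*) — 9 symbol transitions

9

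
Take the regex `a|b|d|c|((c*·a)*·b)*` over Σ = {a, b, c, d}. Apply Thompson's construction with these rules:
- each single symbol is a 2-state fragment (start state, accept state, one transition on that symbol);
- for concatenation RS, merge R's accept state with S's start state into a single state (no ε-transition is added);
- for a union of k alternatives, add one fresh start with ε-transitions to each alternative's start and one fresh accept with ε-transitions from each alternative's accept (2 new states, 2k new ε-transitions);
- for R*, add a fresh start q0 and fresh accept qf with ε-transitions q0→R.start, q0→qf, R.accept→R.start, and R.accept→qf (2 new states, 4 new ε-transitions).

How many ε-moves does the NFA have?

22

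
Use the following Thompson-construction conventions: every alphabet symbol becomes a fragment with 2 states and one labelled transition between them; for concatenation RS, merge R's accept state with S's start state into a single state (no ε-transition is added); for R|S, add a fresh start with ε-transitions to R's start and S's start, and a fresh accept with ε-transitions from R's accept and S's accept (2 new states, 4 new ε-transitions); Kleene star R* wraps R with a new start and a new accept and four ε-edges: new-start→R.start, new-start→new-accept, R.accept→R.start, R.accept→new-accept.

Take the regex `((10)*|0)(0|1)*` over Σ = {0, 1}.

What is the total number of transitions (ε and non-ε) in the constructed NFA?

21

Bottom-up over the parse tree:
Each of the 5 symbol leaves contributes 1 transition (1 symbol, 0 ε).
  10 : 2 transitions (2 symbol, 0 ε)
  (10)* : 6 transitions (2 symbol, 4 ε)
  (10)*|0 : 11 transitions (3 symbol, 8 ε)
  0|1 : 6 transitions (2 symbol, 4 ε)
  (0|1)* : 10 transitions (2 symbol, 8 ε)
  ((10)*|0)(0|1)* : 21 transitions (5 symbol, 16 ε)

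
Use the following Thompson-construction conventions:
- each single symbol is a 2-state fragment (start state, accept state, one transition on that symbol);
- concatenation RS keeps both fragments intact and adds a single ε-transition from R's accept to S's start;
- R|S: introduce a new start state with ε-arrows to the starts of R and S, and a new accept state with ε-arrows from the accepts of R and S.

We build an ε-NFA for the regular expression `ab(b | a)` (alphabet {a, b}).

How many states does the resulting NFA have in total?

By structural recursion:
Each of the 4 symbol leaves contributes a 2-state fragment.
  b | a = 6 states
  ab(b | a) = 10 states

10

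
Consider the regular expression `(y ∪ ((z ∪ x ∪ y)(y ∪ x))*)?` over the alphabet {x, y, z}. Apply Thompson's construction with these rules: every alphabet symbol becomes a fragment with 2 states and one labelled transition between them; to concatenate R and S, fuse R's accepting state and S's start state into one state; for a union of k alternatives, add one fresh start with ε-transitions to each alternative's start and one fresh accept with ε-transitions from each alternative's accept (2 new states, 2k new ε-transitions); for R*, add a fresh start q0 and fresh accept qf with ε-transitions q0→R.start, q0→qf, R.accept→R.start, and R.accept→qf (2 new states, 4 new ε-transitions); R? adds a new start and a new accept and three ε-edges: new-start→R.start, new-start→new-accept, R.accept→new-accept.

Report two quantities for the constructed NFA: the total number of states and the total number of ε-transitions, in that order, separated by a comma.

By structural recursion:
Each of the 6 symbol leaves contributes 2 states and 0 ε-transitions.
  z ∪ x ∪ y — 8 states, 6 ε-transitions
  y ∪ x — 6 states, 4 ε-transitions
  (z ∪ x ∪ y)(y ∪ x) — 13 states, 10 ε-transitions
  ((z ∪ x ∪ y)(y ∪ x))* — 15 states, 14 ε-transitions
  y ∪ ((z ∪ x ∪ y)(y ∪ x))* — 19 states, 18 ε-transitions
  (y ∪ ((z ∪ x ∪ y)(y ∪ x))*)? — 21 states, 21 ε-transitions

21, 21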